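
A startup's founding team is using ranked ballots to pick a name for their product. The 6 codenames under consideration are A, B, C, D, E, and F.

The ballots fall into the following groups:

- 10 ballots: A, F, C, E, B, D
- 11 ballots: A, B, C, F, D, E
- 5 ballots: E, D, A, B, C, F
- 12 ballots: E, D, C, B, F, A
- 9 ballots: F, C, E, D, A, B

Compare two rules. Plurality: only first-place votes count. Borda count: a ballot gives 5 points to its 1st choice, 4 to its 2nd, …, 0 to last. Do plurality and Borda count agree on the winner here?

No

Plurality first-place counts: A 21, B 0, C 0, D 0, E 17, F 9 → A.
Borda totals: A 129, B 88, C 140, D 97, E 132, F 119 → C.
The two rules disagree: plurality picks A, Borda picks C.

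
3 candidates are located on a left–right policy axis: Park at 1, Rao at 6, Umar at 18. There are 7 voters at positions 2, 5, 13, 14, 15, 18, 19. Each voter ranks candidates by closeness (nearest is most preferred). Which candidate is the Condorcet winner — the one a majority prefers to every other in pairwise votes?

Umar

With single-peaked preferences on a line, the Condorcet winner is the candidate closest to the median voter.
The median voter (position 14) is closest to Umar at 18.
Check: Umar vs Rao — voters closer to Umar: 5 of 7.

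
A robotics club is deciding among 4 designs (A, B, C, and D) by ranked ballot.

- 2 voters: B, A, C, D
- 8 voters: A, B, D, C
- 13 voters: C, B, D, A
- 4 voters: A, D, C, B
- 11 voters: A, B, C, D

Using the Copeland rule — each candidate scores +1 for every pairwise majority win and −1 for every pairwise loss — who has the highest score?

Pairwise results:
  A vs B: A wins 23–15.
  A vs C: A wins 25–13.
  A vs D: A wins 25–13.
  B vs C: B wins 21–17.
  B vs D: B wins 34–4.
  C vs D: C wins 26–12.
Copeland scores (wins − losses):
  A: 3 − 0 = 3
  B: 2 − 1 = 1
  C: 1 − 2 = -1
  D: 0 − 3 = -3
A has the best Copeland score.

A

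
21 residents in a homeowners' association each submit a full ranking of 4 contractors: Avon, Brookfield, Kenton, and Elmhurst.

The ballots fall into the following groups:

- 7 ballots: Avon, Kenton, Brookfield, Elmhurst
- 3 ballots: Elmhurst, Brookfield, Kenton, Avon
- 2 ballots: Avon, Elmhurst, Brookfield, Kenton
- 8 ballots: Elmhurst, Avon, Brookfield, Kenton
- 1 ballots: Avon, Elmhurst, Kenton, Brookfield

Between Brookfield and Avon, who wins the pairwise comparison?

Avon

Ballots ranking Brookfield above Avon: 3.
Ballots ranking Avon above Brookfield: 7+2+8+1 = 18.
Avon wins the head-to-head, 18–3.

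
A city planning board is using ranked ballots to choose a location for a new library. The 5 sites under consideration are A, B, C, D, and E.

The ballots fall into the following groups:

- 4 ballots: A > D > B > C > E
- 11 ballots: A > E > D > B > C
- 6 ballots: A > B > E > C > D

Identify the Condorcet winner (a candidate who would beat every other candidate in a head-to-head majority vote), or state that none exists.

A

Head-to-head results (21 voters total):
A vs B: A wins 21–0.
A vs C: A wins 21–0.
A vs D: A wins 21–0.
A vs E: A wins 21–0.
B vs C: B wins 21–0.
B vs D: D wins 15–6.
B vs E: E wins 11–10.
C vs D: D wins 15–6.
C vs E: E wins 17–4.
D vs E: E wins 17–4.
A beats each rival — B (21–0), C (21–0), D (21–0), E (21–0) — so A is the Condorcet winner.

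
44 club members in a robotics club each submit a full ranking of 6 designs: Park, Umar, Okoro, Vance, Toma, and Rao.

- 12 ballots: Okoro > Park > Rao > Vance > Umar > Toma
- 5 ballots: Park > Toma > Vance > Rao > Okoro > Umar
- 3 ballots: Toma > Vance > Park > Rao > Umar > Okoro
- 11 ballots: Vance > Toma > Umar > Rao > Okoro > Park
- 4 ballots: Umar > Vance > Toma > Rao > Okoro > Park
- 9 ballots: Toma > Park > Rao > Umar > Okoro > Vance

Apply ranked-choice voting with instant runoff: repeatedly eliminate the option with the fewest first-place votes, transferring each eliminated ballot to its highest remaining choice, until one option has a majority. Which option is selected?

Vance

Round 1: Okoro 12, Toma 12, Vance 11, Park 5, Umar 4, Rao 0. Rao has the fewest and is eliminated.
Round 2: Okoro 12, Toma 12, Vance 11, Park 5, Umar 4. Umar has the fewest and is eliminated.
Round 3: Vance 15, Okoro 12, Toma 12, Park 5. Park has the fewest and is eliminated.
Round 4: Toma 17, Vance 15, Okoro 12. Okoro has the fewest and is eliminated.
Round 5: Vance 27, Toma 17. Vance has a majority.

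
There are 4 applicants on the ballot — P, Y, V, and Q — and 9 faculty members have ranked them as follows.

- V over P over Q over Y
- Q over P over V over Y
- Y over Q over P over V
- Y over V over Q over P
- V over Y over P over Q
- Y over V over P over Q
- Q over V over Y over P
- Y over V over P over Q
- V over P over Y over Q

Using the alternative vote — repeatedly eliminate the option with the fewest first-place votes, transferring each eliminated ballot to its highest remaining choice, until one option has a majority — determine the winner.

V

Round 1: Y 4, V 3, Q 2, P 0. P has the fewest and is eliminated.
Round 2: Y 4, V 3, Q 2. Q has the fewest and is eliminated.
Round 3: V 5, Y 4. V has a majority.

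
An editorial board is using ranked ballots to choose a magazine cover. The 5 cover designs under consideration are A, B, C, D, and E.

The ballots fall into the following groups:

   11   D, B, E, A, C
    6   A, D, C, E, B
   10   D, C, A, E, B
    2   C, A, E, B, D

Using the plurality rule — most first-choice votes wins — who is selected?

First-place vote totals:
  A: 6
  B: 0
  C: 2
  D: 21
  E: 0
D has the most first-place votes.

D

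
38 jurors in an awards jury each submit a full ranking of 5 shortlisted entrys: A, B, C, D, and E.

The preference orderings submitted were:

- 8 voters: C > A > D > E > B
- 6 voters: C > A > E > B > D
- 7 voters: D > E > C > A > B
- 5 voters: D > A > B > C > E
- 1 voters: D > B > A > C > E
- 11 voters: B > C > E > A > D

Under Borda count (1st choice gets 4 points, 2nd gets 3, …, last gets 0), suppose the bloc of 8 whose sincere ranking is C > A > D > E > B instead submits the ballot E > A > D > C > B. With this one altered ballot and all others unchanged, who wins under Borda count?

E

Borda totals with the altered ballot: A 77, B 63, C 85, D 68, E 87.
The switch changes the winner from C to E.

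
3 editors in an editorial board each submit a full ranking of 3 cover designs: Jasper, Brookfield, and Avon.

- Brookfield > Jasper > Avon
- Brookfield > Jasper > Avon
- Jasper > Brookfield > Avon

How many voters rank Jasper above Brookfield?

Ballots ranking Jasper above Brookfield: 1.
Ballots ranking Brookfield above Jasper: 2.
So 1 of 3 voters prefer Jasper to Brookfield.

1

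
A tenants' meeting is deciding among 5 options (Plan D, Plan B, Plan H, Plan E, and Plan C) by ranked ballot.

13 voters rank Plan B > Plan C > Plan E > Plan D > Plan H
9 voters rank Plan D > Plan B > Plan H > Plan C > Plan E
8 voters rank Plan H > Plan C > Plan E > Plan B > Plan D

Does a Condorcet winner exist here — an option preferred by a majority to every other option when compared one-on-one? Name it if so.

Plan B

Head-to-head results (30 voters total):
Plan D vs Plan B: Plan B wins 21–9.
Plan D vs Plan H: Plan D wins 22–8.
Plan D vs Plan E: Plan E wins 21–9.
Plan D vs Plan C: Plan C wins 21–9.
Plan B vs Plan H: Plan B wins 22–8.
Plan B vs Plan E: Plan B wins 22–8.
Plan B vs Plan C: Plan B wins 22–8.
Plan H vs Plan E: Plan H wins 17–13.
Plan H vs Plan C: Plan H wins 17–13.
Plan E vs Plan C: Plan C wins 30–0.
Plan B beats each rival — Plan D (21–9), Plan H (22–8), Plan E (22–8), Plan C (22–8) — so Plan B is the Condorcet winner.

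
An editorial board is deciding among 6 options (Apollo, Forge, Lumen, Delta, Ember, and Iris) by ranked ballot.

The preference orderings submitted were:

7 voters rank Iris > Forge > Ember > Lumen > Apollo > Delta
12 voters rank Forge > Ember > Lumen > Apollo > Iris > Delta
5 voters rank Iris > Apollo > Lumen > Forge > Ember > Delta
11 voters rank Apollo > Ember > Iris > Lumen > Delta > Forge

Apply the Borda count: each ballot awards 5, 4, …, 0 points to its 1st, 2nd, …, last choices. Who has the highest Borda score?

Ember

Borda scores:
  Apollo: 7·1 + 12·2 + 5·4 + 11·5 = 106
  Forge: 7·4 + 12·5 + 5·2 + 11·0 = 98
  Lumen: 7·2 + 12·3 + 5·3 + 11·2 = 87
  Delta: 7·0 + 12·0 + 5·0 + 11·1 = 11
  Ember: 7·3 + 12·4 + 5·1 + 11·4 = 118
  Iris: 7·5 + 12·1 + 5·5 + 11·3 = 105
Ember has the highest total.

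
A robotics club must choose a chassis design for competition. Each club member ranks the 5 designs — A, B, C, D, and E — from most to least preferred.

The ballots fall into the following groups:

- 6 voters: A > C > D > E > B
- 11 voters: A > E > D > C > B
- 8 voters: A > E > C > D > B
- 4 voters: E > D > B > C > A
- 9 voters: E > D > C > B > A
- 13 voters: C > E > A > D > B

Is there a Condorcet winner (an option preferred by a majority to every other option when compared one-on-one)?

Head-to-head results (51 voters total):
A vs B: A wins 38–13.
A vs C: C wins 26–25.
A vs D: A wins 38–13.
A vs E: E wins 26–25.
B vs C: C wins 47–4.
B vs D: D wins 51–0.
B vs E: E wins 51–0.
C vs D: C wins 27–24.
C vs E: E wins 32–19.
D vs E: E wins 45–6.
E beats each rival — A (26–25), B (51–0), C (32–19), D (45–6) — so E is the Condorcet winner.

Yes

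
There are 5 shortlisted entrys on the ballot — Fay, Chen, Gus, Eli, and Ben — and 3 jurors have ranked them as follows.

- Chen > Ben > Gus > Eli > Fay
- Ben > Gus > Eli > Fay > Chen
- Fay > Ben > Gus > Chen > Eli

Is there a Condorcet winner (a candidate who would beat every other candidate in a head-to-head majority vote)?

Head-to-head results (3 voters total):
Fay vs Chen: Fay wins 2–1.
Fay vs Gus: Gus wins 2–1.
Fay vs Eli: Eli wins 2–1.
Fay vs Ben: Ben wins 2–1.
Chen vs Gus: Gus wins 2–1.
Chen vs Eli: Chen wins 2–1.
Chen vs Ben: Ben wins 2–1.
Gus vs Eli: Gus wins 3–0.
Gus vs Ben: Ben wins 3–0.
Eli vs Ben: Ben wins 3–0.
Ben beats each rival — Fay (2–1), Chen (2–1), Gus (3–0), Eli (3–0) — so Ben is the Condorcet winner.

Yes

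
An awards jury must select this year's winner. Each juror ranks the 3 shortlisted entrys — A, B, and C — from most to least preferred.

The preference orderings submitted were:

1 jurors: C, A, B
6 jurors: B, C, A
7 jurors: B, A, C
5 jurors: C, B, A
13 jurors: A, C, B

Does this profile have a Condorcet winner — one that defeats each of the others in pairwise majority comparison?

No

Head-to-head results (32 voters total):
A vs B: B wins 18–14.
A vs C: A wins 20–12.
B vs C: C wins 19–13.
No candidate beats all others: A beats C beats B beats A, a majority cycle.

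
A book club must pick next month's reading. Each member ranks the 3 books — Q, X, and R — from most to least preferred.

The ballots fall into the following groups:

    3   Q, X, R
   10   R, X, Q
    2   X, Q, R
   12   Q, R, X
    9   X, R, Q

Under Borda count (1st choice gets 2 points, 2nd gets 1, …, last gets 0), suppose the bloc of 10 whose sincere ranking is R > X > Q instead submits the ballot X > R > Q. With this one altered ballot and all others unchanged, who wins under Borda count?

Borda totals with the altered ballot: Q 32, X 45, R 31.
The switch changes the winner from R to X.

X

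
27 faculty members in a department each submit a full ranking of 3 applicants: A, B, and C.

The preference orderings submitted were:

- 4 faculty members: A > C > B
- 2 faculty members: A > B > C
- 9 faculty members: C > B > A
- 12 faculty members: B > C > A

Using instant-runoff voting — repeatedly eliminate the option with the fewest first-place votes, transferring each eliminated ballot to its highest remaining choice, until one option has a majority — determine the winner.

Round 1: B 12, C 9, A 6. A has the fewest and is eliminated.
Round 2: B 14, C 13. B has a majority.

B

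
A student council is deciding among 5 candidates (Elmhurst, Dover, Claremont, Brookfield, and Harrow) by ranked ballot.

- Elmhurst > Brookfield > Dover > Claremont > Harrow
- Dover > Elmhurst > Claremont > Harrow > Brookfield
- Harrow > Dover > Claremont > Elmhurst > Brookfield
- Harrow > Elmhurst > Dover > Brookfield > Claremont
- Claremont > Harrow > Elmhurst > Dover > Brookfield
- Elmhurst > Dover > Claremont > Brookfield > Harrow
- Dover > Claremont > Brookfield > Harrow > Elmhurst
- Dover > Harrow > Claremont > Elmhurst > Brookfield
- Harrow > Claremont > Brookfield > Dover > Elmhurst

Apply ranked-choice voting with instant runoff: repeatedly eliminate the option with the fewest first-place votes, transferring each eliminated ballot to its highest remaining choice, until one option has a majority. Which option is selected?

Round 1: Dover 3, Harrow 3, Elmhurst 2, Claremont 1, Brookfield 0. Brookfield has the fewest and is eliminated.
Round 2: Dover 3, Harrow 3, Elmhurst 2, Claremont 1. Claremont has the fewest and is eliminated.
Round 3: Harrow 4, Dover 3, Elmhurst 2. Elmhurst has the fewest and is eliminated.
Round 4: Dover 5, Harrow 4. Dover has a majority.

Dover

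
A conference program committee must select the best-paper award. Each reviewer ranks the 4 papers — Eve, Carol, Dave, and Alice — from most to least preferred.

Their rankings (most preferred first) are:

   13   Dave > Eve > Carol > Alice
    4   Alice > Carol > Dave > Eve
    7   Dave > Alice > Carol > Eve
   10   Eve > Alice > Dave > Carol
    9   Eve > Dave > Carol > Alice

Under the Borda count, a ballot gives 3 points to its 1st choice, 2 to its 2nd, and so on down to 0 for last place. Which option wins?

Borda scores:
  Eve: 13·2 + 4·0 + 7·0 + 10·3 + 9·3 = 83
  Carol: 13·1 + 4·2 + 7·1 + 10·0 + 9·1 = 37
  Dave: 13·3 + 4·1 + 7·3 + 10·1 + 9·2 = 92
  Alice: 13·0 + 4·3 + 7·2 + 10·2 + 9·0 = 46
Dave has the highest total.

Dave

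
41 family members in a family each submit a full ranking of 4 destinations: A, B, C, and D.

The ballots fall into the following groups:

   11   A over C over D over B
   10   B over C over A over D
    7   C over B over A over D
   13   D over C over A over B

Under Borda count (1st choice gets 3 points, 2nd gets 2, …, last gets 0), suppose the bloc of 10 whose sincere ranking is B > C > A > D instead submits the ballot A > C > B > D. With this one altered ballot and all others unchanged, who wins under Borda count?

C

Borda totals with the altered ballot: A 83, B 24, C 89, D 50.
The winner is unchanged: still C.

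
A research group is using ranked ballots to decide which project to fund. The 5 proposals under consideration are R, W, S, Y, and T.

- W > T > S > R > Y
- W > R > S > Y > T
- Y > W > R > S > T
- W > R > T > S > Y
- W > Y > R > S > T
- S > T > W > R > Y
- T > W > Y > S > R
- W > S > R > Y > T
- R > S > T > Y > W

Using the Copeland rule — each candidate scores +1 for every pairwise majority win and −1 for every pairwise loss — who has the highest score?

W

Pairwise results:
  R vs W: W wins 8–1.
  R vs S: R wins 5–4.
  R vs Y: R wins 6–3.
  R vs T: R wins 6–3.
  W vs S: W wins 7–2.
  W vs Y: W wins 7–2.
  W vs T: W wins 6–3.
  S vs Y: S wins 6–3.
  S vs T: S wins 6–3.
  Y vs T: T wins 5–4.
Copeland scores (wins − losses):
  R: 3 − 1 = 2
  W: 4 − 0 = 4
  S: 2 − 2 = 0
  Y: 0 − 4 = -4
  T: 1 − 3 = -2
W has the best Copeland score.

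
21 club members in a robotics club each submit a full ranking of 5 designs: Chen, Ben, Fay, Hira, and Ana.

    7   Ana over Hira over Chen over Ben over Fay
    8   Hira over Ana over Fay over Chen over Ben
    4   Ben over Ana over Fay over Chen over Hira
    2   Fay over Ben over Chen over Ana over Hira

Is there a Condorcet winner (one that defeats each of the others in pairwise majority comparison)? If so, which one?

Ana

Head-to-head results (21 voters total):
Chen vs Ben: Chen wins 15–6.
Chen vs Fay: Fay wins 14–7.
Chen vs Hira: Hira wins 15–6.
Chen vs Ana: Ana wins 19–2.
Ben vs Fay: Ben wins 11–10.
Ben vs Hira: Hira wins 15–6.
Ben vs Ana: Ana wins 15–6.
Fay vs Hira: Hira wins 15–6.
Fay vs Ana: Ana wins 19–2.
Hira vs Ana: Ana wins 13–8.
Ana beats each rival — Chen (19–2), Ben (15–6), Fay (19–2), Hira (13–8) — so Ana is the Condorcet winner.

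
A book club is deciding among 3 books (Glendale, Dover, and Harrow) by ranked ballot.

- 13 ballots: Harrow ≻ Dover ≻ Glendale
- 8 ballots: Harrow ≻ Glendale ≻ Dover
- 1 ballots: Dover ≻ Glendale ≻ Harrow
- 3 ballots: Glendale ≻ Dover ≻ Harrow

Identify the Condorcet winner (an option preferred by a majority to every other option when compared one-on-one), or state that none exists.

Harrow

Head-to-head results (25 voters total):
Glendale vs Dover: Dover wins 14–11.
Glendale vs Harrow: Harrow wins 21–4.
Dover vs Harrow: Harrow wins 21–4.
Harrow beats each rival — Glendale (21–4), Dover (21–4) — so Harrow is the Condorcet winner.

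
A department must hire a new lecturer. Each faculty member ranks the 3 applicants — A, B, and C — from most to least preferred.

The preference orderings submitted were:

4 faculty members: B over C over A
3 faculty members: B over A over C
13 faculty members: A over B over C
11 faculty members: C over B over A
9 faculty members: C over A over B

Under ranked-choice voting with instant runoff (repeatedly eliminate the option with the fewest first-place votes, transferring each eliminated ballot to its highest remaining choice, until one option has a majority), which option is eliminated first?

Round 1: C 20, A 13, B 7. B has the fewest and is eliminated.
Round 2: C 24, A 16. C has a majority.

B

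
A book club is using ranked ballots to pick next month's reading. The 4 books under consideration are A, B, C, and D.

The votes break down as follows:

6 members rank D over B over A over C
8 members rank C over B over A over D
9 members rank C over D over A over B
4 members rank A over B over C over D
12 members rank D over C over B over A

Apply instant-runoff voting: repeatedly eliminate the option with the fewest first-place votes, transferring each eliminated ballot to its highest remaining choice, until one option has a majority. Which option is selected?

C

Round 1: D 18, C 17, A 4, B 0. B has the fewest and is eliminated.
Round 2: D 18, C 17, A 4. A has the fewest and is eliminated.
Round 3: C 21, D 18. C has a majority.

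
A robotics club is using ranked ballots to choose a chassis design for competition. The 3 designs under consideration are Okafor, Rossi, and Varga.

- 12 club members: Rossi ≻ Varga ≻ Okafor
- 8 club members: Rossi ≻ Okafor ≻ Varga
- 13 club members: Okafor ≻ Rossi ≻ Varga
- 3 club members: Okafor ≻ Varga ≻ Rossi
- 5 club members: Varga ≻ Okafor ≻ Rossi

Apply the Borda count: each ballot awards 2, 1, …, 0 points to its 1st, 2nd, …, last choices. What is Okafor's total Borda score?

45

Borda scores:
  Okafor: 12·0 + 8·1 + 13·2 + 3·2 + 5·1 = 45
  Rossi: 12·2 + 8·2 + 13·1 + 3·0 + 5·0 = 53
  Varga: 12·1 + 8·0 + 13·0 + 3·1 + 5·2 = 25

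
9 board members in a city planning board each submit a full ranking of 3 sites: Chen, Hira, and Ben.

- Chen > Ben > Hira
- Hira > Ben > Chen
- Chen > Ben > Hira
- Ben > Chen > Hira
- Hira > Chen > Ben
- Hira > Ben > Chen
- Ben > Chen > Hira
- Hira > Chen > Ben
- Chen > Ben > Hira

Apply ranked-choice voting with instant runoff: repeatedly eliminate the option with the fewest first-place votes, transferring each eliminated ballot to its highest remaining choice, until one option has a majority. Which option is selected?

Round 1: Hira 4, Chen 3, Ben 2. Ben has the fewest and is eliminated.
Round 2: Chen 5, Hira 4. Chen has a majority.

Chen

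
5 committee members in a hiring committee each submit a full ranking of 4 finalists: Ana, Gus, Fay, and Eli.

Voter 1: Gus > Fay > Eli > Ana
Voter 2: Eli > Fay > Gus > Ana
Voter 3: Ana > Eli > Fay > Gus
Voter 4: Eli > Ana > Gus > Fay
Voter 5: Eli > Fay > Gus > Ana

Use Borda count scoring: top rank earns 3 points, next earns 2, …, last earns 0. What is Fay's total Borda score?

7

Borda scores:
  Ana: 0 + 0 + 3 + 2 + 0 = 5
  Gus: 3 + 1 + 0 + 1 + 1 = 6
  Fay: 2 + 2 + 1 + 0 + 2 = 7
  Eli: 1 + 3 + 2 + 3 + 3 = 12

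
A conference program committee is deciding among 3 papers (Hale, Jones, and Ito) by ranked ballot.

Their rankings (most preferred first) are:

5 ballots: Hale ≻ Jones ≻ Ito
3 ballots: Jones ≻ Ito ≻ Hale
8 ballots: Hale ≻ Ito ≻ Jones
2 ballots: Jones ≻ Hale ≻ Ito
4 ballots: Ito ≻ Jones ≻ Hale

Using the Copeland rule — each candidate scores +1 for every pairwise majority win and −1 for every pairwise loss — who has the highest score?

Hale

Pairwise results:
  Hale vs Jones: Hale wins 13–9.
  Hale vs Ito: Hale wins 15–7.
  Jones vs Ito: Ito wins 12–10.
Copeland scores (wins − losses):
  Hale: 2 − 0 = 2
  Jones: 0 − 2 = -2
  Ito: 1 − 1 = 0
Hale has the best Copeland score.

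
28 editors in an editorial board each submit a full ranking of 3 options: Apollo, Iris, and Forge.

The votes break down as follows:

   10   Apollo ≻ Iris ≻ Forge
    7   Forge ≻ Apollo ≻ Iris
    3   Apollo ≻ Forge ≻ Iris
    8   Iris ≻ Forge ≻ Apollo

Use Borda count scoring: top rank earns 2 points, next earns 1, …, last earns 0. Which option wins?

Borda scores:
  Apollo: 10·2 + 7·1 + 3·2 + 8·0 = 33
  Iris: 10·1 + 7·0 + 3·0 + 8·2 = 26
  Forge: 10·0 + 7·2 + 3·1 + 8·1 = 25
Apollo has the highest total.

Apollo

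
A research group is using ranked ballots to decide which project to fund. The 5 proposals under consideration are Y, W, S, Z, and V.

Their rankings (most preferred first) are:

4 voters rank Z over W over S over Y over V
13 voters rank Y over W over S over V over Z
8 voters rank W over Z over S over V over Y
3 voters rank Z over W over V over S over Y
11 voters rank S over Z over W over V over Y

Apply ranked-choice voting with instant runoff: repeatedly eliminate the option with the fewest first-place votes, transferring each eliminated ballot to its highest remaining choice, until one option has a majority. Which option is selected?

Round 1: Y 13, S 11, W 8, Z 7, V 0. V has the fewest and is eliminated.
Round 2: Y 13, S 11, W 8, Z 7. Z has the fewest and is eliminated.
Round 3: W 15, Y 13, S 11. S has the fewest and is eliminated.
Round 4: W 26, Y 13. W has a majority.

W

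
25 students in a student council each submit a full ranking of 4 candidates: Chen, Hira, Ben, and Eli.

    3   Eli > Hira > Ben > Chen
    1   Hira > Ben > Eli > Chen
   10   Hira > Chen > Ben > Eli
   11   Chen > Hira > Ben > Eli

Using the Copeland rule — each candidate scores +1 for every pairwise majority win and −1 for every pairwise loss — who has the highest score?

Pairwise results:
  Chen vs Hira: Hira wins 14–11.
  Chen vs Ben: Chen wins 21–4.
  Chen vs Eli: Chen wins 21–4.
  Hira vs Ben: Hira wins 25–0.
  Hira vs Eli: Hira wins 22–3.
  Ben vs Eli: Ben wins 22–3.
Copeland scores (wins − losses):
  Chen: 2 − 1 = 1
  Hira: 3 − 0 = 3
  Ben: 1 − 2 = -1
  Eli: 0 − 3 = -3
Hira has the best Copeland score.

Hira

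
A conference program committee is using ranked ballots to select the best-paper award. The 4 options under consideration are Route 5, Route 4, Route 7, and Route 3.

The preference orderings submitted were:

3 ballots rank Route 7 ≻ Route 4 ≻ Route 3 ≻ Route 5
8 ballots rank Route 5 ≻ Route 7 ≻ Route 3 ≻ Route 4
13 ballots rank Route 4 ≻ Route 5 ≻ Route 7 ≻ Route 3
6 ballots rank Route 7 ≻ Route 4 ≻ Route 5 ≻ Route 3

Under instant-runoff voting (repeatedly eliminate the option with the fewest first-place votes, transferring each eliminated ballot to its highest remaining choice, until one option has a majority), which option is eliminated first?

Route 3

Round 1: Route 4 13, Route 7 9, Route 5 8, Route 3 0. Route 3 has the fewest and is eliminated.
Round 2: Route 4 13, Route 7 9, Route 5 8. Route 5 has the fewest and is eliminated.
Round 3: Route 7 17, Route 4 13. Route 7 has a majority.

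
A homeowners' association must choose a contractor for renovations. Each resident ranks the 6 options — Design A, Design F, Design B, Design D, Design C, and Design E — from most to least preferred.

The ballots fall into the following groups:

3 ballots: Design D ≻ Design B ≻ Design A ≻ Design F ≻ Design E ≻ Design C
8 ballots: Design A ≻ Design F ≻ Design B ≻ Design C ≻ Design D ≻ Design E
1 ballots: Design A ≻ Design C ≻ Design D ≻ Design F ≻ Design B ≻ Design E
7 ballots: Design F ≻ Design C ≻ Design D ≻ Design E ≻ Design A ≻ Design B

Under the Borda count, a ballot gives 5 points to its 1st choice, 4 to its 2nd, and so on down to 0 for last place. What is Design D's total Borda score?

Borda scores:
  Design A: 3·3 + 8·5 + 5 + 7·1 = 61
  Design F: 3·2 + 8·4 + 2 + 7·5 = 75
  Design B: 3·4 + 8·3 + 1 + 7·0 = 37
  Design D: 3·5 + 8·1 + 3 + 7·3 = 47
  Design C: 3·0 + 8·2 + 4 + 7·4 = 48
  Design E: 3·1 + 8·0 + 0 + 7·2 = 17

47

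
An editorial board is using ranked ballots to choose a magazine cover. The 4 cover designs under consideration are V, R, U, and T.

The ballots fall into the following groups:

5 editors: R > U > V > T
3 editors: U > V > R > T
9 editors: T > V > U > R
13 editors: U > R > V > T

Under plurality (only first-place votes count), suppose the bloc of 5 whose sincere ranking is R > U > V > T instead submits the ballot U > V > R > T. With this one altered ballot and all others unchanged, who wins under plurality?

U

First-place totals with the altered ballot: V 0, R 0, U 21, T 9.
The winner is unchanged: still U.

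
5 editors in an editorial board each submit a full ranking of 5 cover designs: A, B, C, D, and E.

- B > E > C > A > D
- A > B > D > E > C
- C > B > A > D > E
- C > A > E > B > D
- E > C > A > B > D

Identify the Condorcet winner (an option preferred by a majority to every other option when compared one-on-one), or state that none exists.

There is no Condorcet winner

Head-to-head results (5 voters total):
A vs B: A wins 3–2.
A vs C: C wins 4–1.
A vs D: A wins 5–0.
A vs E: A wins 3–2.
B vs C: C wins 3–2.
B vs D: B wins 5–0.
B vs E: B wins 3–2.
C vs D: C wins 4–1.
C vs E: E wins 3–2.
D vs E: E wins 3–2.
No candidate beats all others: A beats E beats C beats A, a majority cycle.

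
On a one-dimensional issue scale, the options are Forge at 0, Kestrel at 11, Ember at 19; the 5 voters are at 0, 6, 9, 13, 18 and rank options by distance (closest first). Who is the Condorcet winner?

With single-peaked preferences on a line, the Condorcet winner is the candidate closest to the median voter.
The median voter (position 9) is closest to Kestrel at 11.
Check: Kestrel vs Ember — voters closer to Kestrel: 4 of 5.

Kestrel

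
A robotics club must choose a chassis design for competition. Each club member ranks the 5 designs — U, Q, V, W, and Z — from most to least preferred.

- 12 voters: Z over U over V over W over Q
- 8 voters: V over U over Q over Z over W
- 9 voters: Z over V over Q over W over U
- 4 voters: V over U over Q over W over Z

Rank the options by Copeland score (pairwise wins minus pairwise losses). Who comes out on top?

Z

Pairwise results:
  U vs Q: U wins 24–9.
  U vs V: V wins 21–12.
  U vs W: U wins 24–9.
  U vs Z: Z wins 21–12.
  Q vs V: V wins 33–0.
  Q vs W: Q wins 21–12.
  Q vs Z: Z wins 21–12.
  V vs W: V wins 33–0.
  V vs Z: Z wins 21–12.
  W vs Z: Z wins 29–4.
Copeland scores (wins − losses):
  U: 2 − 2 = 0
  Q: 1 − 3 = -2
  V: 3 − 1 = 2
  W: 0 − 4 = -4
  Z: 4 − 0 = 4
Z has the best Copeland score.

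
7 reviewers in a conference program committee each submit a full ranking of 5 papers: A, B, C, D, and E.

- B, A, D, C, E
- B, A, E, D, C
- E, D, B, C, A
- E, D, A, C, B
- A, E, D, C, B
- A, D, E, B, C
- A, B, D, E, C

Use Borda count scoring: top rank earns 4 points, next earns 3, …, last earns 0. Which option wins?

Borda scores:
  A: 3 + 3 + 0 + 2 + 4 + 4 + 4 = 20
  B: 4 + 4 + 2 + 0 + 0 + 1 + 3 = 14
  C: 1 + 0 + 1 + 1 + 1 + 0 + 0 = 4
  D: 2 + 1 + 3 + 3 + 2 + 3 + 2 = 16
  E: 0 + 2 + 4 + 4 + 3 + 2 + 1 = 16
A has the highest total.

A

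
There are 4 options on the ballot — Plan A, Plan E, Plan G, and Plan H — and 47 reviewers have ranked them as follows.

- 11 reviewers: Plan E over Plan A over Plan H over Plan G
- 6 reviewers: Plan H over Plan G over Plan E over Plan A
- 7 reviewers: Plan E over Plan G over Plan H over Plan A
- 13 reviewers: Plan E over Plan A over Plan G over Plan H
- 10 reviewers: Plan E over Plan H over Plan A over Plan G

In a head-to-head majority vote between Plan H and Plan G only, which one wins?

Plan H

Ballots ranking Plan H above Plan G: 11+6+10 = 27.
Ballots ranking Plan G above Plan H: 7+13 = 20.
Plan H wins the head-to-head, 27–20.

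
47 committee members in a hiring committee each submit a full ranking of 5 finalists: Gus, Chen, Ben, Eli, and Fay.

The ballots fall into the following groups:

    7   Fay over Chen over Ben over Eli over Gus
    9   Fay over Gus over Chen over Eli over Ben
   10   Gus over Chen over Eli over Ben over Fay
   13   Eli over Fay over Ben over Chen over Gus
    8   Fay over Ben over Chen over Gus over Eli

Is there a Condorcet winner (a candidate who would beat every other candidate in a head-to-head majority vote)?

Yes

Head-to-head results (47 voters total):
Gus vs Chen: Chen wins 28–19.
Gus vs Ben: Ben wins 28–19.
Gus vs Eli: Gus wins 27–20.
Gus vs Fay: Fay wins 37–10.
Chen vs Ben: Chen wins 26–21.
Chen vs Eli: Chen wins 34–13.
Chen vs Fay: Fay wins 37–10.
Ben vs Eli: Eli wins 32–15.
Ben vs Fay: Fay wins 37–10.
Eli vs Fay: Fay wins 24–23.
Fay beats each rival — Gus (37–10), Chen (37–10), Ben (37–10), Eli (24–23) — so Fay is the Condorcet winner.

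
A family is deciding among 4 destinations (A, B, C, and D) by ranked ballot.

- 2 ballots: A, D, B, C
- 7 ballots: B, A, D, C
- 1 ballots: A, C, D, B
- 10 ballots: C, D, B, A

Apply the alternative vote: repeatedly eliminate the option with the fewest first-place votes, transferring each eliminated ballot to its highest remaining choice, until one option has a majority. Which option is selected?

Round 1: C 10, B 7, A 3, D 0. D has the fewest and is eliminated.
Round 2: C 10, B 7, A 3. A has the fewest and is eliminated.
Round 3: C 11, B 9. C has a majority.

C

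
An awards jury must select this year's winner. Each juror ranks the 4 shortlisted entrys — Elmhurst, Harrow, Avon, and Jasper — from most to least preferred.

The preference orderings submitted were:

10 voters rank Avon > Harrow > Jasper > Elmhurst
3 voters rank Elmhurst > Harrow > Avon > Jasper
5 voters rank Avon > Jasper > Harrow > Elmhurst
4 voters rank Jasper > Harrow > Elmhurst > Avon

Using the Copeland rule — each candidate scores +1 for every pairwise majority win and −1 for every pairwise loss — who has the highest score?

Pairwise results:
  Elmhurst vs Harrow: Harrow wins 19–3.
  Elmhurst vs Avon: Avon wins 15–7.
  Elmhurst vs Jasper: Jasper wins 19–3.
  Harrow vs Avon: Avon wins 15–7.
  Harrow vs Jasper: Harrow wins 13–9.
  Avon vs Jasper: Avon wins 18–4.
Copeland scores (wins − losses):
  Elmhurst: 0 − 3 = -3
  Harrow: 2 − 1 = 1
  Avon: 3 − 0 = 3
  Jasper: 1 − 2 = -1
Avon has the best Copeland score.

Avon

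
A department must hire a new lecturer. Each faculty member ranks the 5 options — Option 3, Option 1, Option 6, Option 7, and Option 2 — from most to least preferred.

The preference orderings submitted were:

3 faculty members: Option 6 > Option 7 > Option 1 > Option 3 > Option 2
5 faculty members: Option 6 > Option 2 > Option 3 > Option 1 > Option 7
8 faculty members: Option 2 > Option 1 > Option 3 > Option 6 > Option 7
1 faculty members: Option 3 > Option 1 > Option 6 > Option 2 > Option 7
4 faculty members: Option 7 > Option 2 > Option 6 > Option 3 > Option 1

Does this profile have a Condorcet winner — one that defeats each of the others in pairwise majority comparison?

Yes

Head-to-head results (21 voters total):
Option 3 vs Option 1: Option 1 wins 11–10.
Option 3 vs Option 6: Option 6 wins 12–9.
Option 3 vs Option 7: Option 3 wins 14–7.
Option 3 vs Option 2: Option 2 wins 17–4.
Option 1 vs Option 6: Option 6 wins 12–9.
Option 1 vs Option 7: Option 1 wins 14–7.
Option 1 vs Option 2: Option 2 wins 17–4.
Option 6 vs Option 7: Option 6 wins 17–4.
Option 6 vs Option 2: Option 2 wins 12–9.
Option 7 vs Option 2: Option 2 wins 14–7.
Option 2 beats each rival — Option 3 (17–4), Option 1 (17–4), Option 6 (12–9), Option 7 (14–7) — so Option 2 is the Condorcet winner.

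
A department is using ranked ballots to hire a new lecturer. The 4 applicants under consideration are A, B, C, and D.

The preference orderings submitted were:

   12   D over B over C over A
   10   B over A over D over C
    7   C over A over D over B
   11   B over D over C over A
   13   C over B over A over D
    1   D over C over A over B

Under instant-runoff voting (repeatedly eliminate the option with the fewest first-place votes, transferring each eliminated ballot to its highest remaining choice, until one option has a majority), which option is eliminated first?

Round 1: B 21, C 20, D 13, A 0. A has the fewest and is eliminated.
Round 2: B 21, C 20, D 13. D has the fewest and is eliminated.
Round 3: B 33, C 21. B has a majority.

A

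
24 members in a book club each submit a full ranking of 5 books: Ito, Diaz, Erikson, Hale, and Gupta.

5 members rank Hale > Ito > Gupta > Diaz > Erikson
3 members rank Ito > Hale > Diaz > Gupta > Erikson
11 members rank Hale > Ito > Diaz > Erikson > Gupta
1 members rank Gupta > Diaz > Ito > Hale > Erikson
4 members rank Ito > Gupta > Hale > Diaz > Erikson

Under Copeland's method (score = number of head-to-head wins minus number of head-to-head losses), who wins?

Pairwise results:
  Ito vs Diaz: Ito wins 23–1.
  Ito vs Erikson: Ito wins 24–0.
  Ito vs Hale: Hale wins 16–8.
  Ito vs Gupta: Ito wins 23–1.
  Diaz vs Erikson: Diaz wins 24–0.
  Diaz vs Hale: Hale wins 23–1.
  Diaz vs Gupta: Diaz wins 14–10.
  Erikson vs Hale: Hale wins 24–0.
  Erikson vs Gupta: Gupta wins 13–11.
  Hale vs Gupta: Hale wins 19–5.
Copeland scores (wins − losses):
  Ito: 3 − 1 = 2
  Diaz: 2 − 2 = 0
  Erikson: 0 − 4 = -4
  Hale: 4 − 0 = 4
  Gupta: 1 − 3 = -2
Hale has the best Copeland score.

Hale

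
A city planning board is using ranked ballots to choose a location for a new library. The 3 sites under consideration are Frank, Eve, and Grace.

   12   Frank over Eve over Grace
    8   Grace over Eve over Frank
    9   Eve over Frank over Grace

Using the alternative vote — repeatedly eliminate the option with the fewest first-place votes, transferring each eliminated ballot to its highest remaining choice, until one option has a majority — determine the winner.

Eve

Round 1: Frank 12, Eve 9, Grace 8. Grace has the fewest and is eliminated.
Round 2: Eve 17, Frank 12. Eve has a majority.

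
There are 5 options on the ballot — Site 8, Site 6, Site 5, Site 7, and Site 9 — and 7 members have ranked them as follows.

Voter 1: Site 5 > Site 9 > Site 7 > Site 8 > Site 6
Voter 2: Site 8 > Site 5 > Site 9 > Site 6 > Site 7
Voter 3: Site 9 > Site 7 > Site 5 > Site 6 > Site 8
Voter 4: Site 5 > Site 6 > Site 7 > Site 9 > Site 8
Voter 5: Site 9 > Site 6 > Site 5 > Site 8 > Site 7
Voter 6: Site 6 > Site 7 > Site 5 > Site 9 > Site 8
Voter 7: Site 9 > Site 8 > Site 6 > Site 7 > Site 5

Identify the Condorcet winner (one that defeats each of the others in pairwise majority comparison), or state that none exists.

Site 5

Head-to-head results (7 voters total):
Site 8 vs Site 6: Site 6 wins 4–3.
Site 8 vs Site 5: Site 5 wins 5–2.
Site 8 vs Site 7: Site 7 wins 4–3.
Site 8 vs Site 9: Site 9 wins 6–1.
Site 6 vs Site 5: Site 5 wins 4–3.
Site 6 vs Site 7: Site 6 wins 5–2.
Site 6 vs Site 9: Site 9 wins 5–2.
Site 5 vs Site 7: Site 5 wins 4–3.
Site 5 vs Site 9: Site 5 wins 4–3.
Site 7 vs Site 9: Site 9 wins 5–2.
Site 5 beats each rival — Site 8 (5–2), Site 6 (4–3), Site 7 (4–3), Site 9 (4–3) — so Site 5 is the Condorcet winner.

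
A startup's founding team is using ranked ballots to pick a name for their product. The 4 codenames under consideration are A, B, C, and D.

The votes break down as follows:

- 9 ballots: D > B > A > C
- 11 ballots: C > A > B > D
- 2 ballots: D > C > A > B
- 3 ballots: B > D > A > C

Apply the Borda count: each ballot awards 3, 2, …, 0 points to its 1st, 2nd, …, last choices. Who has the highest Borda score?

Borda scores:
  A: 9·1 + 11·2 + 2·1 + 3·1 = 36
  B: 9·2 + 11·1 + 2·0 + 3·3 = 38
  C: 9·0 + 11·3 + 2·2 + 3·0 = 37
  D: 9·3 + 11·0 + 2·3 + 3·2 = 39
D has the highest total.

D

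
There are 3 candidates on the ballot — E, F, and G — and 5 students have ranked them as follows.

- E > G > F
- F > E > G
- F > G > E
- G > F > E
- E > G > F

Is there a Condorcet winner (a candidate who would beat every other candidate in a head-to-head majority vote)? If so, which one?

There is no Condorcet winner

Head-to-head results (5 voters total):
E vs F: F wins 3–2.
E vs G: E wins 3–2.
F vs G: G wins 3–2.
No candidate beats all others: E beats G beats F beats E, a majority cycle.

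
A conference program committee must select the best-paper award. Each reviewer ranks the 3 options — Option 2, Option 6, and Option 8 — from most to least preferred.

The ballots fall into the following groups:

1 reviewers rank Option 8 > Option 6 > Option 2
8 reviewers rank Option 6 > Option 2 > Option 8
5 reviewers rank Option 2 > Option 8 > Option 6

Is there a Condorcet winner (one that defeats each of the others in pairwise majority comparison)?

Yes

Head-to-head results (14 voters total):
Option 2 vs Option 6: Option 6 wins 9–5.
Option 2 vs Option 8: Option 2 wins 13–1.
Option 6 vs Option 8: Option 6 wins 8–6.
Option 6 beats each rival — Option 2 (9–5), Option 8 (8–6) — so Option 6 is the Condorcet winner.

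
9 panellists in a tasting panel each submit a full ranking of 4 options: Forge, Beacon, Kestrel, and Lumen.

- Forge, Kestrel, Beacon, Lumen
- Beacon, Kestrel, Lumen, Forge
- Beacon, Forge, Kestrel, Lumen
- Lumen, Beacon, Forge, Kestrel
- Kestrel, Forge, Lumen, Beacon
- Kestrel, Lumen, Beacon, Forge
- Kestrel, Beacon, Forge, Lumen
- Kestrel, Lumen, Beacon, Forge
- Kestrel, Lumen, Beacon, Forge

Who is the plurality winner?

Kestrel

First-place vote totals:
  Forge: 1
  Beacon: 2
  Kestrel: 5
  Lumen: 1
Kestrel has the most first-place votes.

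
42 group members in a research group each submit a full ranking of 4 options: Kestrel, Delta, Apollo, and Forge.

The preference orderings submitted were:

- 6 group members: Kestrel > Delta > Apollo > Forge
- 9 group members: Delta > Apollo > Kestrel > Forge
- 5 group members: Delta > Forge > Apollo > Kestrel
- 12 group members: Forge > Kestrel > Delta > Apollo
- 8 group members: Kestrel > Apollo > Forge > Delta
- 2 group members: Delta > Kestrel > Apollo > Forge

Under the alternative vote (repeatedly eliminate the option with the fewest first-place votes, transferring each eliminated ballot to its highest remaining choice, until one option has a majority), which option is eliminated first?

Apollo

Round 1: Delta 16, Kestrel 14, Forge 12, Apollo 0. Apollo has the fewest and is eliminated.
Round 2: Delta 16, Kestrel 14, Forge 12. Forge has the fewest and is eliminated.
Round 3: Kestrel 26, Delta 16. Kestrel has a majority.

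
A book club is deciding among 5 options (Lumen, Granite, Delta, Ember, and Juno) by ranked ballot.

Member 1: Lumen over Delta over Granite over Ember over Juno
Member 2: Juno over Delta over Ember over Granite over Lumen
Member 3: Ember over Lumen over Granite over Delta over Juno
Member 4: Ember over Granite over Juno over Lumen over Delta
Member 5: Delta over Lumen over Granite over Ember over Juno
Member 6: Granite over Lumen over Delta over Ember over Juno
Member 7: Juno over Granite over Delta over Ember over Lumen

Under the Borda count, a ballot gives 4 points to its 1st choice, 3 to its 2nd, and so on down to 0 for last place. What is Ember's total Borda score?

Borda scores:
  Lumen: 4 + 0 + 3 + 1 + 3 + 3 + 0 = 14
  Granite: 2 + 1 + 2 + 3 + 2 + 4 + 3 = 17
  Delta: 3 + 3 + 1 + 0 + 4 + 2 + 2 = 15
  Ember: 1 + 2 + 4 + 4 + 1 + 1 + 1 = 14
  Juno: 0 + 4 + 0 + 2 + 0 + 0 + 4 = 10

14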